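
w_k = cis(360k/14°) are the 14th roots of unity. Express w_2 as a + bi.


Angle = 360*2/14 = 51.4286°
a = cos(51.4286°) = 0.6235
b = sin(51.4286°) = 0.7818

0.6235 + 0.7818i


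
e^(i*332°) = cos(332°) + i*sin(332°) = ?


cos(332°) = 0.8829
sin(332°) = -0.4695

e^(i*332°) = 0.8829 - 0.4695i


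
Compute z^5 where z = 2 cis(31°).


r^5 = 2^5 = 32
n*theta = 5*31° = 155° = 155° (mod 360)
a = 32*cos(155°) = -29.0018
b = 32*sin(155°) = 13.5238

32 cis(155°) = -29.0018 + 13.5238i


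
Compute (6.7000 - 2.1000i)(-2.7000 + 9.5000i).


Real = 6.7*(-2.7) - (-2.1)*9.5 = -18.09 - (-19.95) = 1.86
Imag = 6.7*9.5 - (2.7)*(-2.1) = 63.65 + 5.67 = 69.32

1.8600 + 69.3200i


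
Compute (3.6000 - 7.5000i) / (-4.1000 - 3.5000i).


Conjugate of z2 = -4.1000 + 3.5000i
Numerator: (3.6000 - 7.5000i)(-4.1000 + 3.5000i) = 11.4900 + 43.3500i
Denominator: (-4.1)^2 + (-3.5)^2 = 29.06
Result = (11.4900 + 43.3500i)/29.06

0.3954 + 1.4917i


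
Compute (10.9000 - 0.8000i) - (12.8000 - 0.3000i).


Real: 10.9 - 12.8 = -1.9
Imag: -0.8 + 0.3 = -0.5

-1.9000 - 0.5000i


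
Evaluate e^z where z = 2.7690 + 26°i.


e^2.7690 = 15.9427
cos(26°) = 0.898794
sin(26°) = 0.43837
Real = 15.9427*0.898794 = 14.3292
Imag = 15.9427*0.43837 = 6.9888

14.3292 + 6.9888i


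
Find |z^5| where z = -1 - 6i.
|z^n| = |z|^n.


|z| = sqrt(1+36) = sqrt(37) = 6.0828
|z^5| = |z|^5 = (sqrt(37))^5 = 37^2 * sqrt(37) = 1369*sqrt(37)

|z^5| = 1369*sqrt(37) ≈ 8327.3019


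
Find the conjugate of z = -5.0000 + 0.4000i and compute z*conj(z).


z_bar = -5.0000 - 0.4000i
z*z_bar = (-5)^2 + 0.4^2 = 25 + 0.16 = 25.16

z_bar = -5.0000 - 0.4000i, z*z_bar = 25.16


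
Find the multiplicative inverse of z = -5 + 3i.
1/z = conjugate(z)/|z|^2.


|z|^2 = 25+9 = 34
1/z = (-5 - 3i)/34

1/z = -0.1471 - 0.0882i


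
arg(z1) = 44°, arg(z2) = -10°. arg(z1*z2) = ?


arg(z1*z2) = 44° - 10° = 34°
Normalized to (-180°, 180°]: 34°

34°


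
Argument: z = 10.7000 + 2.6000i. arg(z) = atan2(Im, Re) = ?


Re = 10.7, Im = 2.6
arg = atan2(2.6, 10.7) = 13.6576 degrees

arg(z) = 13.6576 degrees


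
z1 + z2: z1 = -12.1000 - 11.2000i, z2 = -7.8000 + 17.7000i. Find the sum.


Real: -12.1 - 7.8 = -19.9
Imag: -11.2 + 17.7 = 6.5

-19.9000 + 6.5000i


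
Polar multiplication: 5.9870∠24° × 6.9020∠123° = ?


r = 5.9870 * 6.9020 = 41.3223
theta = 24° + 123° = 147° = 147° (mod 360)

41.3223 cis(147°)


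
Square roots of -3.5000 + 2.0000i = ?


|z| = sqrt(12.25+4) = 4.0311
sqrt((|z|+a)/2) = sqrt((4.0311+(-3.5))/2) = sqrt(0.2656) = 0.5153
sqrt((|z|-a)/2) = sqrt((4.0311-(-3.5))/2) = sqrt(3.7656) = 1.9405

±(0.5153 + 1.9405i) i.e. 0.5153 + 1.9405i and -0.5153 - 1.9405i


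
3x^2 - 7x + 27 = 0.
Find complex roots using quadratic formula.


disc = (-7)^2 - 4*3*27 = 49 - 324 = -275
sqrt(|disc|) = sqrt(275) = 16.5831
Real part = 7/(2*3) = 1.1667
Imag part = 16.5831/(2*3) = 2.7639

1.1667 ± 2.7639i


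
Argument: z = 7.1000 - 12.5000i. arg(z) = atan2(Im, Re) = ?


Re = 7.1, Im = -12.5
arg = atan2(-12.5, 7.1) = -60.4034 degrees

arg(z) = -60.4034 degrees


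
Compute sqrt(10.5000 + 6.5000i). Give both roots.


|z| = sqrt(110.25+42.25) = 12.3491
sqrt((|z|+a)/2) = sqrt((12.3491+10.5)/2) = sqrt(11.4245) = 3.3800
sqrt((|z|-a)/2) = sqrt((12.3491-10.5)/2) = sqrt(0.9245) = 0.9615

±(3.3800 + 0.9615i) i.e. 3.3800 + 0.9615i and -3.3800 - 0.9615i


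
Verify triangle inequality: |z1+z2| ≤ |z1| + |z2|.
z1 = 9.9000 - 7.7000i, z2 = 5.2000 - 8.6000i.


|z1| = sqrt(9.9^2 + (-7.7)^2) = sqrt(157.3) = 12.5419
|z2| = sqrt(5.2^2 + (-8.6)^2) = sqrt(101) = 10.0499
z1+z2 = 15.1000 - 16.3000i
|z1+z2| = sqrt(493.7) = 22.2194
|z1|+|z2| = 12.5419 + 10.0499 = 22.5918

|z1+z2| = 22.2194 ≤ |z1|+|z2| = 22.5918 (verified)


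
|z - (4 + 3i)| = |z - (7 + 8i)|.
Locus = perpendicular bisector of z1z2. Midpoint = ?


Equal distances means the locus is the perpendicular bisector of z1 and z2.
Midpoint = ((4+7)/2, (3+8)/2) = (5.5000, 5.5000)

Perpendicular bisector through (5.5000, 5.5000)


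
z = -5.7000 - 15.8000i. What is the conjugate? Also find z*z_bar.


z_bar = -5.7000 + 15.8000i
z*z_bar = (-5.7)^2 + (-15.8)^2 = 32.49 + 249.64 = 282.13

z_bar = -5.7000 + 15.8000i, z*z_bar = 282.13


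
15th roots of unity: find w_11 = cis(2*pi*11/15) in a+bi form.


Angle = 360*11/15 = 264°
a = cos(264°) = -0.1045
b = sin(264°) = -0.9945

-0.1045 - 0.9945i


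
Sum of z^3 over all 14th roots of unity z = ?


The roots are w_k = w^k with w = e^(2*pi*i/14), and (w^k)^3 = (w^3)^k.
So S = 1 + u + u^2 + ... + u^(13) with u = w^3.
3 = 0*14 + 3, so 3 is not a multiple of 14: u = w^3 ≠ 1 (w is a primitive 14th root), while u^14 = (w^14)^3 = 1.
Geometric series: S = (1 - u^14)/(1 - u) = (1 - 1)/(1 - u) = 0

S = 0


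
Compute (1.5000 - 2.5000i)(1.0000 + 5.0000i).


Real = 1.5*1 - (-2.5)*5 = 1.5 - (-12.5) = 14
Imag = 1.5*5 + 1*(-2.5) = 7.5 - (2.5) = 5

14.0000 + 5.0000i


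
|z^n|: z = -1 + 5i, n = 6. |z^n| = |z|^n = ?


|z| = sqrt(1+25) = sqrt(26) = 5.0990
|z^6| = |z|^6 = (sqrt(26))^6 = 26^3 = 17576

|z^6| = 17576


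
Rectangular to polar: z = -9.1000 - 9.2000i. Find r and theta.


r = sqrt(82.81+84.64) = sqrt(167.45) = 12.9402
theta = atan2(-9.2, -9.1) = -134.6869 degrees

r = 12.9402, theta = -134.6869 degrees


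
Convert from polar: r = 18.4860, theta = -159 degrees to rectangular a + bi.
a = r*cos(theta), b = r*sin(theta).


a = 18.4860*cos(-159°) = 18.4860*(-0.93358) = -17.2582
b = 18.4860*sin(-159°) = 18.4860*(-0.35837) = -6.6248

-17.2582 - 6.6248i


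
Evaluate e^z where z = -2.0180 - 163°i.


e^-2.0180 = 0.1329
cos(-163°) = -0.9563
sin(-163°) = -0.2924
Real = 0.1329*(-0.9563) = -0.1271
Imag = 0.1329*(-0.2924) = -0.0389

-0.1271 - 0.0389i


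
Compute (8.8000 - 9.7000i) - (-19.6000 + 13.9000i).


Real: 8.8 + 19.6 = 28.4
Imag: -9.7 - 13.9 = -23.6

28.4000 - 23.6000i


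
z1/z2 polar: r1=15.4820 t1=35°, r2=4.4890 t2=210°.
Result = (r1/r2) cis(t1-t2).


r = 15.4820 / 4.4890 = 3.4489
theta = 35° - 210° = -175° = 185° (mod 360)

3.4489 cis(185°)


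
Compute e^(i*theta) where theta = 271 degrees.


cos(271°) = 0.0175
sin(271°) = -0.9998

e^(i*271°) = 0.0175 - 0.9998i


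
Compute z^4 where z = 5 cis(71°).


r^4 = 5^4 = 625
n*theta = 4*71° = 284° = 284° (mod 360)
a = 625*cos(284°) = 151.2012
b = 625*sin(284°) = -606.4348

625 cis(284°) = 151.2012 - 606.4348i


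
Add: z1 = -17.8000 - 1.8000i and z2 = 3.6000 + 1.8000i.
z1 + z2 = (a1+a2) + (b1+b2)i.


Real: -17.8 + 3.6 = -14.2
Imag: -1.8 + 1.8 = 0

-14.2000


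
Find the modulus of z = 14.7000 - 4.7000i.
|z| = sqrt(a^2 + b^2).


|z| = sqrt(14.7^2 + (-4.7)^2) = sqrt(216.09 + 22.09) = sqrt(238.18) = 15.4331

|z| = 15.4331


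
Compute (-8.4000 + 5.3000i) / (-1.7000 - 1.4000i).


Conjugate of z2 = -1.7000 + 1.4000i
Numerator: (-8.4000 + 5.3000i)(-1.7000 + 1.4000i) = 6.8600 - 20.7700i
Denominator: (-1.7)^2 + (-1.4)^2 = 4.85
Result = (6.8600 - 20.7700i)/4.85

1.4144 - 4.2825i


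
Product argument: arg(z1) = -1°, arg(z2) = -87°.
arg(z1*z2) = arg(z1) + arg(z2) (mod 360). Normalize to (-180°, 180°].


arg(z1*z2) = -1° - 87° = -88°
Normalized to (-180°, 180°]: -88°

-88°


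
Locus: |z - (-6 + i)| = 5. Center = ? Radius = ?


|z - z0| = r is a circle with center z0 and radius r.
Center = (-6, 1), radius = 5

Circle with center (-6, 1) and radius 5


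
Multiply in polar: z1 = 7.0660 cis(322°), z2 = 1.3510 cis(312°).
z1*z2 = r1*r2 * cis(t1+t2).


r = 7.0660 * 1.3510 = 9.5462
theta = 322° + 312° = 634° = 274° (mod 360)

9.5462 cis(274°)


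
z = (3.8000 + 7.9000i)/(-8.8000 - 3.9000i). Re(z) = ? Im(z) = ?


Multiply by conjugate: (3.8000 + 7.9000i)(-8.8000 + 3.9000i) / ((-8.8)^2 + (-3.9)^2)
Numerator real = 3.8*(-8.8) + 7.9*(-3.9) = -64.25
Numerator imag = 7.9*(-8.8) - 3.8*(-3.9) = -54.7
Denominator = 92.65
Re(z) = -64.25/92.65 = -0.6935
Im(z) = -54.7/92.65 = -0.5904

Re(z) = -0.6935, Im(z) = -0.5904


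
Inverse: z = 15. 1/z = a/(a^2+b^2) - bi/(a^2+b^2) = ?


|z|^2 = 225+0 = 225
1/z = (15 - 0i)/225

1/z = 0.0667 + 0i


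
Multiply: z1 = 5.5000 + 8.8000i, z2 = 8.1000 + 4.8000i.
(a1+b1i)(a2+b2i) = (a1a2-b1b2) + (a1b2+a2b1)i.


Real = 5.5*8.1 - 8.8*4.8 = 44.55 - 42.24 = 2.31
Imag = 5.5*4.8 + 8.1*8.8 = 26.4 + 71.28 = 97.68

2.3100 + 97.6800i


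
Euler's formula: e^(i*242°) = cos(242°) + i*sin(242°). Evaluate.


cos(242°) = -0.4695
sin(242°) = -0.8829

e^(i*242°) = -0.4695 - 0.8829i


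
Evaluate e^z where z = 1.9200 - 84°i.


e^1.9200 = 6.8210
cos(-84°) = 0.10453
sin(-84°) = -0.99452
Real = 6.8210*0.10453 = 0.7130
Imag = 6.8210*(-0.99452) = -6.7836

0.7130 - 6.7836i


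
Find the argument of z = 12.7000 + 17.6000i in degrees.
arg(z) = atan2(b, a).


Re = 12.7, Im = 17.6
arg = atan2(17.6, 12.7) = 54.1861 degrees

arg(z) = 54.1861 degrees


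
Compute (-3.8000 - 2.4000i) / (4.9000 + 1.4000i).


Conjugate of z2 = 4.9000 - 1.4000i
Numerator: (-3.8000 - 2.4000i)(4.9000 - 1.4000i) = -21.9800 - 6.4400i
Denominator: 4.9^2 + 1.4^2 = 25.97
Result = (-21.9800 - 6.4400i)/25.97

-0.8464 - 0.2480i


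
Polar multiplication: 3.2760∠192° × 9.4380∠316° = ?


r = 3.2760 * 9.4380 = 30.9189
theta = 192° + 316° = 508° = 148° (mod 360)

30.9189 cis(148°)


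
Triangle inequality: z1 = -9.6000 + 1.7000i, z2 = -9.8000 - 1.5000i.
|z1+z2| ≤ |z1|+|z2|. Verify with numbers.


|z1| = sqrt((-9.6)^2 + 1.7^2) = sqrt(95.05) = 9.7494
|z2| = sqrt((-9.8)^2 + (-1.5)^2) = sqrt(98.29) = 9.9141
z1+z2 = -19.4000 + 0.2000i
|z1+z2| = sqrt(376.4) = 19.4010
|z1|+|z2| = 9.7494 + 9.9141 = 19.6635

|z1+z2| = 19.4010 ≤ |z1|+|z2| = 19.6635 (verified)


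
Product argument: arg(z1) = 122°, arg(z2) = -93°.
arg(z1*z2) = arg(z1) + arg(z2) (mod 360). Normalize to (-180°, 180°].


arg(z1*z2) = 122° - 93° = 29°
Normalized to (-180°, 180°]: 29°

29°


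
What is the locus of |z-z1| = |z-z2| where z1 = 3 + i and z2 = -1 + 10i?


Equal distances means the locus is the perpendicular bisector of z1 and z2.
Midpoint = ((3+(-1))/2, (1+10)/2) = (1.0000, 5.5000)

Perpendicular bisector through (1.0000, 5.5000)


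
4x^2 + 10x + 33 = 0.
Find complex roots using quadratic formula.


disc = 10^2 - 4*4*33 = 100 - 528 = -428
sqrt(|disc|) = sqrt(428) = 20.6882
Real part = -10/(2*4) = -1.2500
Imag part = 20.6882/(2*4) = 2.5860

-1.2500 ± 2.5860i


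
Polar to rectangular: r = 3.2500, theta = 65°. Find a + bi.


a = 3.2500*cos(65°) = 3.2500*0.4226 = 1.3735
b = 3.2500*sin(65°) = 3.2500*0.9063 = 2.9455

1.3735 + 2.9455i


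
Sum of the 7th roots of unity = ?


The sum of all 7th roots of unity is 0.
Geometric series: (1 - w^7)/(1 - w) = (1-1)/(1-w) = 0 since w^7 = 1, w ≠ 1.
Alternatively: coefficient of z^6 in z^7 - 1 is 0.

0


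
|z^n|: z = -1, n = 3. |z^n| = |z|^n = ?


|z| = sqrt(1+0) = sqrt(1) = 1
|z^3| = |z|^3 = 1^3 = 1

|z^3| = 1


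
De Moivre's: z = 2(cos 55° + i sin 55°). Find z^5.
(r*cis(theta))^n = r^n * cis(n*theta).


r^5 = 2^5 = 32
n*theta = 5*55° = 275° = 275° (mod 360)
a = 32*cos(275°) = 2.7890
b = 32*sin(275°) = -31.8782

32 cis(275°) = 2.7890 - 31.8782i


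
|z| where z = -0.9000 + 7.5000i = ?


|z| = sqrt((-0.9)^2 + 7.5^2) = sqrt(0.81 + 56.25) = sqrt(57.06) = 7.5538

|z| = 7.5538


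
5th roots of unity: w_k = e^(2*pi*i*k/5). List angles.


The 5th roots of unity are cis(360k/5°) for k=0..4
Angle step = 360/5 = 72°
Primitive root: cis(72°)
Primitive root = 0.3090 + 0.9511i

5 roots at angles: 0°, 72°, 144°, 216°, 288°


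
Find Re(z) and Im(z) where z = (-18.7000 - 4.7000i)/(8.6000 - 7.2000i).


Multiply by conjugate: (-18.7000 - 4.7000i)(8.6000 + 7.2000i) / (8.6^2 + (-7.2)^2)
Numerator real = -18.7*8.6 - (4.7)*(-7.2) = -126.98
Numerator imag = -4.7*8.6 - (-18.7)*(-7.2) = -175.06
Denominator = 125.8
Re(z) = -126.98/125.8 = -1.0094
Im(z) = -175.06/125.8 = -1.3916

Re(z) = -1.0094, Im(z) = -1.3916


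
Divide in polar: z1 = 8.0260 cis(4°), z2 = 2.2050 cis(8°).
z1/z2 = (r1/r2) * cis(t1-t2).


r = 8.0260 / 2.2050 = 3.6399
theta = 4° - 8° = -4° = 356° (mod 360)

3.6399 cis(356°)


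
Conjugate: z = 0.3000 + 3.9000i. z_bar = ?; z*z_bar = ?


z_bar = 0.3000 - 3.9000i
z*z_bar = 0.3^2 + 3.9^2 = 0.09 + 15.21 = 15.3

z_bar = 0.3000 - 3.9000i, z*z_bar = 15.3


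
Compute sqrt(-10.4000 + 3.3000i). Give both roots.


|z| = sqrt(108.16+10.89) = 10.9110
sqrt((|z|+a)/2) = sqrt((10.9110+(-10.4))/2) = sqrt(0.2555) = 0.5055
sqrt((|z|-a)/2) = sqrt((10.9110-(-10.4))/2) = sqrt(10.6555) = 3.2643

±(0.5055 + 3.2643i) i.e. 0.5055 + 3.2643i and -0.5055 - 3.2643i


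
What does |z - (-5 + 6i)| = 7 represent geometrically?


|z - z0| = r is a circle with center z0 and radius r.
Center = (-5, 6), radius = 7

Circle with center (-5, 6) and radius 7


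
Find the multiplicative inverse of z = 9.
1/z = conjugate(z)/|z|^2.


|z|^2 = 81+0 = 81
1/z = (9 - 0i)/81

1/z = 0.1111 + 0i


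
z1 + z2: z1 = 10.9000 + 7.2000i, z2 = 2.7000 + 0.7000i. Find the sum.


Real: 10.9 + 2.7 = 13.6
Imag: 7.2 + 0.7 = 7.9

13.6000 + 7.9000i


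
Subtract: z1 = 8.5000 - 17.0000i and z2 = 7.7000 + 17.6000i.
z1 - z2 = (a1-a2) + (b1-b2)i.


Real: 8.5 - 7.7 = 0.8
Imag: -17 - 17.6 = -34.6

0.8000 - 34.6000i


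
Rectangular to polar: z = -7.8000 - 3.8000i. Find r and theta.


r = sqrt(60.84+14.44) = sqrt(75.28) = 8.6764
theta = atan2(-3.8, -7.8) = -154.0256 degrees

r = 8.6764, theta = -154.0256 degrees


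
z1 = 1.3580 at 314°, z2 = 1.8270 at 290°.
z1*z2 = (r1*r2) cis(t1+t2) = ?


r = 1.3580 * 1.8270 = 2.4811
theta = 314° + 290° = 604° = 244° (mod 360)

2.4811 cis(244°)


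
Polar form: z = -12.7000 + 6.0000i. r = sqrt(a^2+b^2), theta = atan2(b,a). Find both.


r = sqrt(161.29+36) = sqrt(197.29) = 14.0460
theta = atan2(6, -12.7) = 154.7120 degrees

r = 14.0460, theta = 154.7120 degrees


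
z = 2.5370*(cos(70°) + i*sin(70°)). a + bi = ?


a = 2.5370*cos(70°) = 2.5370*0.342 = 0.8677
b = 2.5370*sin(70°) = 2.5370*0.9397 = 2.3840

0.8677 + 2.3840i


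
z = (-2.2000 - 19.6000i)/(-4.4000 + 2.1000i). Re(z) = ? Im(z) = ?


Multiply by conjugate: (-2.2000 - 19.6000i)(-4.4000 - 2.1000i) / ((-4.4)^2 + 2.1^2)
Numerator real = -2.2*(-4.4) - (19.6)*2.1 = -31.48
Numerator imag = -19.6*(-4.4) - (-2.2)*2.1 = 90.86
Denominator = 23.77
Re(z) = -31.48/23.77 = -1.3244
Im(z) = 90.86/23.77 = 3.8225

Re(z) = -1.3244, Im(z) = 3.8225


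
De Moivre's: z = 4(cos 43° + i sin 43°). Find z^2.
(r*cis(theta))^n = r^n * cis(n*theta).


r^2 = 4^2 = 16
n*theta = 2*43° = 86° = 86° (mod 360)
a = 16*cos(86°) = 1.1161
b = 16*sin(86°) = 15.9610

16 cis(86°) = 1.1161 + 15.9610i


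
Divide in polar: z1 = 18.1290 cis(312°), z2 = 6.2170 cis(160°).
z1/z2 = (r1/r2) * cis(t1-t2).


r = 18.1290 / 6.2170 = 2.9160
theta = 312° - 160° = 152° = 152° (mod 360)

2.9160 cis(152°)


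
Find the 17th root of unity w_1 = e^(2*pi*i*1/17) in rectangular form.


Angle = 360*1/17 = 21.1765°
a = cos(21.1765°) = 0.9325
b = sin(21.1765°) = 0.3612

0.9325 + 0.3612i


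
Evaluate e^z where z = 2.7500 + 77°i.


e^2.7500 = 15.6426
cos(77°) = 0.22495
sin(77°) = 0.97437
Real = 15.6426*0.22495 = 3.5188
Imag = 15.6426*0.97437 = 15.2417

3.5188 + 15.2417i


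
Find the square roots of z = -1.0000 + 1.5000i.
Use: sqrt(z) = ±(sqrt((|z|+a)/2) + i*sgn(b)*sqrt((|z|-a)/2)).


|z| = sqrt(1+2.25) = 1.8028
sqrt((|z|+a)/2) = sqrt((1.8028+(-1))/2) = sqrt(0.4014) = 0.6336
sqrt((|z|-a)/2) = sqrt((1.8028-(-1))/2) = sqrt(1.4014) = 1.1838

±(0.6336 + 1.1838i) i.e. 0.6336 + 1.1838i and -0.6336 - 1.1838i


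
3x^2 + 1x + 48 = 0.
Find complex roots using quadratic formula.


disc = 1^2 - 4*3*48 = 1 - 576 = -575
sqrt(|disc|) = sqrt(575) = 23.9792
Real part = -1/(2*3) = -0.1667
Imag part = 23.9792/(2*3) = 3.9965

-0.1667 ± 3.9965i


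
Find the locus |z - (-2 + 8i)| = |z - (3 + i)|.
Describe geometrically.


Equal distances means the locus is the perpendicular bisector of z1 and z2.
Midpoint = ((-2+3)/2, (8+1)/2) = (0.5000, 4.5000)

Perpendicular bisector through (0.5000, 4.5000)


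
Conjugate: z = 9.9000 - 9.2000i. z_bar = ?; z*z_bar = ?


z_bar = 9.9000 + 9.2000i
z*z_bar = 9.9^2 + (-9.2)^2 = 98.01 + 84.64 = 182.65

z_bar = 9.9000 + 9.2000i, z*z_bar = 182.65


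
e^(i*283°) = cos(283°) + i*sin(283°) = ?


cos(283°) = 0.2250
sin(283°) = -0.9744

e^(i*283°) = 0.2250 - 0.9744i


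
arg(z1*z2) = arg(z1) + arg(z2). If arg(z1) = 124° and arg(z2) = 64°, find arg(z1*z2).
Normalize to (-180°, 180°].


arg(z1*z2) = 124° + 64° = 188°
Normalized to (-180°, 180°]: -172°

-172°


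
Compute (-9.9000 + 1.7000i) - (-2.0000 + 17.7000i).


Real: -9.9 + 2 = -7.9
Imag: 1.7 - 17.7 = -16

-7.9000 - 16.0000i


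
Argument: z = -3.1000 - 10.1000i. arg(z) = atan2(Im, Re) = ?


Re = -3.1, Im = -10.1
arg = atan2(-10.1, -3.1) = -107.0629 degrees

arg(z) = -107.0629 degrees


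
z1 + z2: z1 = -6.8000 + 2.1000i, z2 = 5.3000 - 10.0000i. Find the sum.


Real: -6.8 + 5.3 = -1.5
Imag: 2.1 - 10 = -7.9

-1.5000 - 7.9000i


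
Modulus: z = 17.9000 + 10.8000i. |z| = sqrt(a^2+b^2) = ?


|z| = sqrt(17.9^2 + 10.8^2) = sqrt(320.41 + 116.64) = sqrt(437.05) = 20.9057

|z| = 20.9057


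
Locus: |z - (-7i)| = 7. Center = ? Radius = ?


|z - z0| = r is a circle with center z0 and radius r.
Center = (0, -7), radius = 7

Circle with center (0, -7) and radius 7


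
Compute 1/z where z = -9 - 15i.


|z|^2 = 81+225 = 306
1/z = (-9 + 15i)/306

1/z = -0.0294 + 0.0490i


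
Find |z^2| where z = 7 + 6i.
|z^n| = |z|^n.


|z| = sqrt(49+36) = sqrt(85) = 9.2195
|z^2| = |z|^2 = (sqrt(85))^2 = 85

|z^2| = 85


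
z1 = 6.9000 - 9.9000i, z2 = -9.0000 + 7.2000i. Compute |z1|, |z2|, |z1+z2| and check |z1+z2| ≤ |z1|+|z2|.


|z1| = sqrt(6.9^2 + (-9.9)^2) = sqrt(145.62) = 12.0673
|z2| = sqrt((-9)^2 + 7.2^2) = sqrt(132.84) = 11.5256
z1+z2 = -2.1000 - 2.7000i
|z1+z2| = sqrt(11.7) = 3.4205
|z1|+|z2| = 12.0673 + 11.5256 = 23.5929

|z1+z2| = 3.4205 ≤ |z1|+|z2| = 23.5929 (verified)


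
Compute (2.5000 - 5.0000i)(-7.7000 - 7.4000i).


Real = 2.5*(-7.7) - (-5)*(-7.4) = -19.25 - 37 = -56.25
Imag = 2.5*(-7.4) - (7.7)*(-5) = -18.5 + 38.5 = 20

-56.2500 + 20.0000i


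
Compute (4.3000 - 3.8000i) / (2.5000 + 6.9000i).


Conjugate of z2 = 2.5000 - 6.9000i
Numerator: (4.3000 - 3.8000i)(2.5000 - 6.9000i) = -15.4700 - 39.1700i
Denominator: 2.5^2 + 6.9^2 = 53.86
Result = (-15.4700 - 39.1700i)/53.86

-0.2872 - 0.7273i


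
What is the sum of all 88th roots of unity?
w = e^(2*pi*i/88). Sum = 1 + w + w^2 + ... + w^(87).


The sum of all 88th roots of unity is 0.
Geometric series: (1 - w^88)/(1 - w) = (1-1)/(1-w) = 0 since w^88 = 1, w ≠ 1.
Alternatively: coefficient of z^87 in z^88 - 1 is 0.

0


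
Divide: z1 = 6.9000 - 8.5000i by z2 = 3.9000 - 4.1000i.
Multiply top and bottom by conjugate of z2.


Conjugate of z2 = 3.9000 + 4.1000i
Numerator: (6.9000 - 8.5000i)(3.9000 + 4.1000i) = 61.7600 - 4.8600i
Denominator: 3.9^2 + (-4.1)^2 = 32.02
Result = (61.7600 - 4.8600i)/32.02

1.9288 - 0.1518i


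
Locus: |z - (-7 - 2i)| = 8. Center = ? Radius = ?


|z - z0| = r is a circle with center z0 and radius r.
Center = (-7, -2), radius = 8

Circle with center (-7, -2) and radius 8


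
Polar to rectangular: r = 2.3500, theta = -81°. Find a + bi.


a = 2.3500*cos(-81°) = 2.3500*0.15643 = 0.3676
b = 2.3500*sin(-81°) = 2.3500*(-0.9877) = -2.3211

0.3676 - 2.3211i


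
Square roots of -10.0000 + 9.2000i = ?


|z| = sqrt(100+84.64) = 13.5882
sqrt((|z|+a)/2) = sqrt((13.5882+(-10))/2) = sqrt(1.7941) = 1.3394
sqrt((|z|-a)/2) = sqrt((13.5882-(-10))/2) = sqrt(11.7941) = 3.4343

±(1.3394 + 3.4343i) i.e. 1.3394 + 3.4343i and -1.3394 - 3.4343i


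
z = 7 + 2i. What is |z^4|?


|z| = sqrt(49+4) = sqrt(53) = 7.2801
|z^4| = |z|^4 = (sqrt(53))^4 = 53^2 = 2809

|z^4| = 2809


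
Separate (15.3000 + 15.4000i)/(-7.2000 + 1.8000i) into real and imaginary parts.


Multiply by conjugate: (15.3000 + 15.4000i)(-7.2000 - 1.8000i) / ((-7.2)^2 + 1.8^2)
Numerator real = 15.3*(-7.2) + 15.4*1.8 = -82.44
Numerator imag = 15.4*(-7.2) - 15.3*1.8 = -138.42
Denominator = 55.08
Re(z) = -82.44/55.08 = -1.4967
Im(z) = -138.42/55.08 = -2.5131

Re(z) = -1.4967, Im(z) = -2.5131


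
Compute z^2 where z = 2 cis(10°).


r^2 = 2^2 = 4
n*theta = 2*10° = 20° = 20° (mod 360)
a = 4*cos(20°) = 3.7588
b = 4*sin(20°) = 1.3681

4 cis(20°) = 3.7588 + 1.3681i


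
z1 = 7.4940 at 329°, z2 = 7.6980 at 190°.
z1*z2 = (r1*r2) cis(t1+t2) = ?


r = 7.4940 * 7.6980 = 57.6888
theta = 329° + 190° = 519° = 159° (mod 360)

57.6888 cis(159°)


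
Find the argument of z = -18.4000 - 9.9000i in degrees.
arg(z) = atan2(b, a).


Re = -18.4, Im = -9.9
arg = atan2(-9.9, -18.4) = -151.7178 degrees

arg(z) = -151.7178 degrees


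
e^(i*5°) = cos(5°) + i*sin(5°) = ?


cos(5°) = 0.9962
sin(5°) = 0.0872

e^(i*5°) = 0.9962 + 0.0872i


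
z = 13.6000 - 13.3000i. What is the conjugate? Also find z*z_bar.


z_bar = 13.6000 + 13.3000i
z*z_bar = 13.6^2 + (-13.3)^2 = 184.96 + 176.89 = 361.85

z_bar = 13.6000 + 13.3000i, z*z_bar = 361.85


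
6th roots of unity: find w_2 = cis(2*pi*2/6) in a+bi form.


Angle = 360*2/6 = 120°
a = cos(120°) = -0.5000
b = sin(120°) = 0.8660

-0.5000 + 0.8660i


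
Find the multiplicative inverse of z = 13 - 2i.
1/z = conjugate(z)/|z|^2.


|z|^2 = 169+4 = 173
1/z = (13 + 2i)/173

1/z = 0.0751 + 0.0116i


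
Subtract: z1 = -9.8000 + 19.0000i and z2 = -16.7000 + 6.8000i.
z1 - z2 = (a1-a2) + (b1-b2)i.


Real: -9.8 + 16.7 = 6.9
Imag: 19 - 6.8 = 12.2

6.9000 + 12.2000i


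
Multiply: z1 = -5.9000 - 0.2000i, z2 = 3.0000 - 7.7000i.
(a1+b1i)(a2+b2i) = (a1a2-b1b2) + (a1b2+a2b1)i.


Real = -5.9*3 - (-0.2)*(-7.7) = -17.7 - 1.54 = -19.24
Imag = -5.9*(-7.7) + 3*(-0.2) = 45.43 - (0.6) = 44.83

-19.2400 + 44.8300i


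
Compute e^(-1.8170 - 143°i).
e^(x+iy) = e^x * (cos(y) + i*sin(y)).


e^-1.8170 = 0.1625
cos(-143°) = -0.7986
sin(-143°) = -0.6018
Real = 0.1625*(-0.7986) = -0.1298
Imag = 0.1625*(-0.6018) = -0.0978

-0.1298 - 0.0978i


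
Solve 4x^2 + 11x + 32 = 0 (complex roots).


disc = 11^2 - 4*4*32 = 121 - 512 = -391
sqrt(|disc|) = sqrt(391) = 19.7737
Real part = -11/(2*4) = -1.3750
Imag part = 19.7737/(2*4) = 2.4717

-1.3750 ± 2.4717i


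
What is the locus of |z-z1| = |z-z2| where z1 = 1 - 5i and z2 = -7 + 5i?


Equal distances means the locus is the perpendicular bisector of z1 and z2.
Midpoint = ((1+(-7))/2, (-5+5)/2) = (-3.0000, 0)

Perpendicular bisector through (-3.0000, 0)


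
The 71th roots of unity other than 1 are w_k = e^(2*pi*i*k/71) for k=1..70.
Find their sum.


With w = e^(2*pi*i/71), all 71 of the 71th roots of unity w^0 = 1, w, ..., w^(70) sum to 0: 1 + w + ... + w^(70) = (1 - w^71)/(1 - w) = 0 since w^71 = 1, w ≠ 1.
Removing the root 1: w + w^2 + ... + w^(70) = 0 - 1 = -1

Sum = -1


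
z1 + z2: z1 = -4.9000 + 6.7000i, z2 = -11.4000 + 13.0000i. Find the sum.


Real: -4.9 - 11.4 = -16.3
Imag: 6.7 + 13 = 19.7

-16.3000 + 19.7000i


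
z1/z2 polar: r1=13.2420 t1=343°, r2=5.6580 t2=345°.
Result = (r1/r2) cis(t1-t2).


r = 13.2420 / 5.6580 = 2.3404
theta = 343° - 345° = -2° = 358° (mod 360)

2.3404 cis(358°)


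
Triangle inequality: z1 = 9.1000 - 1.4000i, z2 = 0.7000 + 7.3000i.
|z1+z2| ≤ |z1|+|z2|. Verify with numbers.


|z1| = sqrt(9.1^2 + (-1.4)^2) = sqrt(84.77) = 9.2071
|z2| = sqrt(0.7^2 + 7.3^2) = sqrt(53.78) = 7.3335
z1+z2 = 9.8000 + 5.9000i
|z1+z2| = sqrt(130.85) = 11.4390
|z1|+|z2| = 9.2071 + 7.3335 = 16.5406

|z1+z2| = 11.4390 ≤ |z1|+|z2| = 16.5406 (verified)


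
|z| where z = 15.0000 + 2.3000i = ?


|z| = sqrt(15^2 + 2.3^2) = sqrt(225 + 5.29) = sqrt(230.29) = 15.1753

|z| = 15.1753


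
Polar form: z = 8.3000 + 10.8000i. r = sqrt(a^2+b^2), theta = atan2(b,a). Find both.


r = sqrt(68.89+116.64) = sqrt(185.53) = 13.6209
theta = atan2(10.8, 8.3) = 52.4571 degrees

r = 13.6209, theta = 52.4571 degrees


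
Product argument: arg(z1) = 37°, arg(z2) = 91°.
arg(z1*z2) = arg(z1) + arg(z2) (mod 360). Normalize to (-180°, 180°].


arg(z1*z2) = 37° + 91° = 128°
Normalized to (-180°, 180°]: 128°

128°


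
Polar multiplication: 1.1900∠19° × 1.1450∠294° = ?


r = 1.1900 * 1.1450 = 1.3625
theta = 19° + 294° = 313° = 313° (mod 360)

1.3625 cis(313°)


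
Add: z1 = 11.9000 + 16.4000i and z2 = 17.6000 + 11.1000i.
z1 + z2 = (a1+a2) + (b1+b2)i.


Real: 11.9 + 17.6 = 29.5
Imag: 16.4 + 11.1 = 27.5

29.5000 + 27.5000i


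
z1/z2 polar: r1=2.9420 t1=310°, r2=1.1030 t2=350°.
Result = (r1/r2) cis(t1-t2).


r = 2.9420 / 1.1030 = 2.6673
theta = 310° - 350° = -40° = 320° (mod 360)

2.6673 cis(320°)


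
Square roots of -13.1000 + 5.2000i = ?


|z| = sqrt(171.61+27.04) = 14.0943
sqrt((|z|+a)/2) = sqrt((14.0943+(-13.1))/2) = sqrt(0.4972) = 0.7051
sqrt((|z|-a)/2) = sqrt((14.0943-(-13.1))/2) = sqrt(13.5972) = 3.6874

±(0.7051 + 3.6874i) i.e. 0.7051 + 3.6874i and -0.7051 - 3.6874i


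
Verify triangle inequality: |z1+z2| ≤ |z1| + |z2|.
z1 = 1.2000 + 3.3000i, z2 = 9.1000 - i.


|z1| = sqrt(1.2^2 + 3.3^2) = sqrt(12.33) = 3.5114
|z2| = sqrt(9.1^2 + (-1)^2) = sqrt(83.81) = 9.1548
z1+z2 = 10.3000 + 2.3000i
|z1+z2| = sqrt(111.38) = 10.5537
|z1|+|z2| = 3.5114 + 9.1548 = 12.6662

|z1+z2| = 10.5537 ≤ |z1|+|z2| = 12.6662 (verified)


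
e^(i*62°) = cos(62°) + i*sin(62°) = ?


cos(62°) = 0.4695
sin(62°) = 0.8829

e^(i*62°) = 0.4695 + 0.8829i


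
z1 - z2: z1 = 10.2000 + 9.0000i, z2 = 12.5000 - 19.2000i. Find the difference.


Real: 10.2 - 12.5 = -2.3
Imag: 9 + 19.2 = 28.2

-2.3000 + 28.2000i


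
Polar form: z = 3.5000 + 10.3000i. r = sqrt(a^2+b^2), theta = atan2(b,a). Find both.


r = sqrt(12.25+106.09) = sqrt(118.34) = 10.8784
theta = atan2(10.3, 3.5) = 71.2319 degrees

r = 10.8784, theta = 71.2319 degrees


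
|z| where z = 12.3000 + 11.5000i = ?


|z| = sqrt(12.3^2 + 11.5^2) = sqrt(151.29 + 132.25) = sqrt(283.54) = 16.8386

|z| = 16.8386


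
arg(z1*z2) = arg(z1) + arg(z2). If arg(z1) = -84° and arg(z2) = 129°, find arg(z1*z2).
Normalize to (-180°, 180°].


arg(z1*z2) = -84° + 129° = 45°
Normalized to (-180°, 180°]: 45°

45°


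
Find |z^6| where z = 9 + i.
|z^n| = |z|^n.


|z| = sqrt(81+1) = sqrt(82) = 9.0554
|z^6| = |z|^6 = (sqrt(82))^6 = 82^3 = 551368

|z^6| = 551368


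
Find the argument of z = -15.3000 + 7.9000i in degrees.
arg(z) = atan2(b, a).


Re = -15.3, Im = 7.9
arg = atan2(7.9, -15.3) = 152.6909 degrees

arg(z) = 152.6909 degrees


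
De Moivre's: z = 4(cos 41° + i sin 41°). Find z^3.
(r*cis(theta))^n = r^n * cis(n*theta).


r^3 = 4^3 = 64
n*theta = 3*41° = 123° = 123° (mod 360)
a = 64*cos(123°) = -34.8569
b = 64*sin(123°) = 53.6749

64 cis(123°) = -34.8569 + 53.6749i


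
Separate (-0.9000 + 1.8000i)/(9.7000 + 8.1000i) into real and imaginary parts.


Multiply by conjugate: (-0.9000 + 1.8000i)(9.7000 - 8.1000i) / (9.7^2 + 8.1^2)
Numerator real = -0.9*9.7 + 1.8*8.1 = 5.85
Numerator imag = 1.8*9.7 - (-0.9)*8.1 = 24.75
Denominator = 159.7
Re(z) = 5.85/159.7 = 0.0366
Im(z) = 24.75/159.7 = 0.1550

Re(z) = 0.0366, Im(z) = 0.1550


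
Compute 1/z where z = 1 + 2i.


|z|^2 = 1+4 = 5
1/z = (1 - 2i)/5

1/z = 0.2000 - 0.4000i


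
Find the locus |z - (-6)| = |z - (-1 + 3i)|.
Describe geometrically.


Equal distances means the locus is the perpendicular bisector of z1 and z2.
Midpoint = ((-6+(-1))/2, (0+3)/2) = (-3.5000, 1.5000)

Perpendicular bisector through (-3.5000, 1.5000)


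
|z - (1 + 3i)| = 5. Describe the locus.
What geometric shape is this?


|z - z0| = r is a circle with center z0 and radius r.
Center = (1, 3), radius = 5

Circle with center (1, 3) and radius 5


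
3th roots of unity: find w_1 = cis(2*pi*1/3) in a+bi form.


Angle = 360*1/3 = 120°
a = cos(120°) = -0.5000
b = sin(120°) = 0.8660

-0.5000 + 0.8660i


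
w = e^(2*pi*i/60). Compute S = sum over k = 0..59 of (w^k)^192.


The roots are w_k = w^k with w = e^(2*pi*i/60), and (w^k)^192 = (w^192)^k.
So S = 1 + u + u^2 + ... + u^(59) with u = w^192.
192 = 3*60 + 12, so 192 is not a multiple of 60: u = (w^60)^3 * w^12 = w^12 ≠ 1 (w is a primitive 60th root), while u^60 = (w^60)^192 = 1.
Geometric series: S = (1 - u^60)/(1 - u) = (1 - 1)/(1 - u) = 0

S = 0


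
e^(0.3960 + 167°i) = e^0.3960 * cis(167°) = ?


e^0.3960 = 1.48587
cos(167°) = -0.9744
sin(167°) = 0.22495
Real = 1.48587*(-0.9744) = -1.4478
Imag = 1.48587*0.22495 = 0.3342

-1.4478 + 0.3342i


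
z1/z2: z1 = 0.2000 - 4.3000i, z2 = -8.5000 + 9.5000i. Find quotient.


Conjugate of z2 = -8.5000 - 9.5000i
Numerator: (0.2000 - 4.3000i)(-8.5000 - 9.5000i) = -42.5500 + 34.6500i
Denominator: (-8.5)^2 + 9.5^2 = 162.5
Result = (-42.5500 + 34.6500i)/162.5

-0.2618 + 0.2132i


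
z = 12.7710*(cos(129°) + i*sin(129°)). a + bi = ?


a = 12.7710*cos(129°) = 12.7710*(-0.6293204) = -8.0371
b = 12.7710*sin(129°) = 12.7710*0.777146 = 9.9249

-8.0371 + 9.9249i


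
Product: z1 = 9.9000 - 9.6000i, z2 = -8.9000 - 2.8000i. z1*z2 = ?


Real = 9.9*(-8.9) - (-9.6)*(-2.8) = -88.11 - 26.88 = -114.99
Imag = 9.9*(-2.8) - (8.9)*(-9.6) = -27.72 + 85.44 = 57.72

-114.9900 + 57.7200i


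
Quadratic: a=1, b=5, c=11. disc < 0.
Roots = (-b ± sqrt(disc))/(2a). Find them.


disc = 5^2 - 4*1*11 = 25 - 44 = -19
sqrt(|disc|) = sqrt(19) = 4.3589
Real part = -5/(2*1) = -2.5000
Imag part = 4.3589/(2*1) = 2.1794

-2.5000 ± 2.1794i


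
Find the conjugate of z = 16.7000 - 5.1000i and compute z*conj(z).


z_bar = 16.7000 + 5.1000i
z*z_bar = 16.7^2 + (-5.1)^2 = 278.89 + 26.01 = 304.9

z_bar = 16.7000 + 5.1000i, z*z_bar = 304.9


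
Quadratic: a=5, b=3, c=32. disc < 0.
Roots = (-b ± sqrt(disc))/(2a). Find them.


disc = 3^2 - 4*5*32 = 9 - 640 = -631
sqrt(|disc|) = sqrt(631) = 25.1197
Real part = -3/(2*5) = -0.3000
Imag part = 25.1197/(2*5) = 2.5120

-0.3000 ± 2.5120i


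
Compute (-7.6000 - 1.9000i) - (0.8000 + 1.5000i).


Real: -7.6 - 0.8 = -8.4
Imag: -1.9 - 1.5 = -3.4

-8.4000 - 3.4000i


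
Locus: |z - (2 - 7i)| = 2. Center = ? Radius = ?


|z - z0| = r is a circle with center z0 and radius r.
Center = (2, -7), radius = 2

Circle with center (2, -7) and radius 2


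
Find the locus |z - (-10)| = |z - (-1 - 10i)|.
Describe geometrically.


Equal distances means the locus is the perpendicular bisector of z1 and z2.
Midpoint = ((-10+(-1))/2, (0+(-10))/2) = (-5.5000, -5.0000)

Perpendicular bisector through (-5.5000, -5.0000)


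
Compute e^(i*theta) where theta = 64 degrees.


cos(64°) = 0.4384
sin(64°) = 0.8988

e^(i*64°) = 0.4384 + 0.8988i


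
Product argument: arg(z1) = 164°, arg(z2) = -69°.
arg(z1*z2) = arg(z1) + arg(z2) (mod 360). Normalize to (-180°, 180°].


arg(z1*z2) = 164° - 69° = 95°
Normalized to (-180°, 180°]: 95°

95°


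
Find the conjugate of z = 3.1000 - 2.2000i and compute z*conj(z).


z_bar = 3.1000 + 2.2000i
z*z_bar = 3.1^2 + (-2.2)^2 = 9.61 + 4.84 = 14.45

z_bar = 3.1000 + 2.2000i, z*z_bar = 14.45


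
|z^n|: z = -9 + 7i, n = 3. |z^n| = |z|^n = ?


|z| = sqrt(81+49) = sqrt(130) = 11.4018
|z^3| = |z|^3 = (sqrt(130))^3 = 130*sqrt(130)

|z^3| = 130*sqrt(130) ≈ 1482.2281


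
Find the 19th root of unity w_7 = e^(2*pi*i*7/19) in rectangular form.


Angle = 360*7/19 = 132.6316°
a = cos(132.6316°) = -0.6773
b = sin(132.6316°) = 0.7357

-0.6773 + 0.7357i


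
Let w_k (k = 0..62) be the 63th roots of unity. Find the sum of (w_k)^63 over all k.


The roots are w_k = w^k with w = e^(2*pi*i/63), and (w^k)^63 = (w^63)^k.
So S = 1 + u + u^2 + ... + u^(62) with u = w^63.
63 = 1*63 + 0, so 63 is a multiple of 63 and u = (w^63)^1 = 1.
Every one of the 63 terms equals 1: S = 63

S = 63


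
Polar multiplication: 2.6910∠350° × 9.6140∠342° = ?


r = 2.6910 * 9.6140 = 25.8713
theta = 350° + 342° = 692° = 332° (mod 360)

25.8713 cis(332°)


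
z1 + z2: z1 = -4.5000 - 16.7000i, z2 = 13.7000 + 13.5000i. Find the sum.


Real: -4.5 + 13.7 = 9.2
Imag: -16.7 + 13.5 = -3.2

9.2000 - 3.2000i


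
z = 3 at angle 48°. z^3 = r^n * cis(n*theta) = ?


r^3 = 3^3 = 27
n*theta = 3*48° = 144° = 144° (mod 360)
a = 27*cos(144°) = -21.8435
b = 27*sin(144°) = 15.8702

27 cis(144°) = -21.8435 + 15.8702i


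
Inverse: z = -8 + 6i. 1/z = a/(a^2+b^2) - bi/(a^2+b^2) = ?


|z|^2 = 64+36 = 100
1/z = (-8 - 6i)/100

1/z = -0.0800 - 0.0600i


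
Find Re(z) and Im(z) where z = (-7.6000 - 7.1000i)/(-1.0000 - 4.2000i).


Multiply by conjugate: (-7.6000 - 7.1000i)(-1.0000 + 4.2000i) / ((-1)^2 + (-4.2)^2)
Numerator real = -7.6*(-1) - (7.1)*(-4.2) = 37.42
Numerator imag = -7.1*(-1) - (-7.6)*(-4.2) = -24.82
Denominator = 18.64
Re(z) = 37.42/18.64 = 2.0075
Im(z) = -24.82/18.64 = -1.3315

Re(z) = 2.0075, Im(z) = -1.3315


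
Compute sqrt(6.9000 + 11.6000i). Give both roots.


|z| = sqrt(47.61+134.56) = 13.4970
sqrt((|z|+a)/2) = sqrt((13.4970+6.9)/2) = sqrt(10.1985) = 3.1935
sqrt((|z|-a)/2) = sqrt((13.4970-6.9)/2) = sqrt(3.2985) = 1.8162

±(3.1935 + 1.8162i) i.e. 3.1935 + 1.8162i and -3.1935 - 1.8162i


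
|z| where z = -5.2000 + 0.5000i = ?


|z| = sqrt((-5.2)^2 + 0.5^2) = sqrt(27.04 + 0.25) = sqrt(27.29) = 5.2240

|z| = 5.2240


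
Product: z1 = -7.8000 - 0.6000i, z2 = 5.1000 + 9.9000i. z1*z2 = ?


Real = -7.8*5.1 - (-0.6)*9.9 = -39.78 - (-5.94) = -33.84
Imag = -7.8*9.9 + 5.1*(-0.6) = -77.22 - (3.06) = -80.28

-33.8400 - 80.2800i


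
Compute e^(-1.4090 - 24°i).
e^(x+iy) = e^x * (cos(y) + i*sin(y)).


e^-1.4090 = 0.2444
cos(-24°) = 0.9135
sin(-24°) = -0.4067
Real = 0.2444*0.9135 = 0.2233
Imag = 0.2444*(-0.4067) = -0.0994

0.2233 - 0.0994i


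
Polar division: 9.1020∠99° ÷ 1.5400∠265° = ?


r = 9.1020 / 1.5400 = 5.9104
theta = 99° - 265° = -166° = 194° (mod 360)

5.9104 cis(194°)


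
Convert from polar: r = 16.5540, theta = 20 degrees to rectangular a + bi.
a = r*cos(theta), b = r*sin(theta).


a = 16.5540*cos(20°) = 16.5540*0.939693 = 15.5557
b = 16.5540*sin(20°) = 16.5540*0.34202 = 5.6618

15.5557 + 5.6618i


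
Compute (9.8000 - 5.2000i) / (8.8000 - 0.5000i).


Conjugate of z2 = 8.8000 + 0.5000i
Numerator: (9.8000 - 5.2000i)(8.8000 + 0.5000i) = 88.8400 - 40.8600i
Denominator: 8.8^2 + (-0.5)^2 = 77.69
Result = (88.8400 - 40.8600i)/77.69

1.1435 - 0.5259i


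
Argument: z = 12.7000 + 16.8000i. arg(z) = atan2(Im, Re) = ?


Re = 12.7, Im = 16.8
arg = atan2(16.8, 12.7) = 52.9125 degrees

arg(z) = 52.9125 degrees


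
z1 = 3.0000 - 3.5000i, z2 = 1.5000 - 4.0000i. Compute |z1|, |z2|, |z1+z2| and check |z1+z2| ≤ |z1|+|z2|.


|z1| = sqrt(3^2 + (-3.5)^2) = sqrt(21.25) = 4.6098
|z2| = sqrt(1.5^2 + (-4)^2) = sqrt(18.25) = 4.2720
z1+z2 = 4.5000 - 7.5000i
|z1+z2| = sqrt(76.5) = 8.7464
|z1|+|z2| = 4.6098 + 4.2720 = 8.8818

|z1+z2| = 8.7464 ≤ |z1|+|z2| = 8.8818 (verified)


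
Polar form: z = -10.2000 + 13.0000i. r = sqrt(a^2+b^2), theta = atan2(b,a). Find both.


r = sqrt(104.04+169) = sqrt(273.04) = 16.5239
theta = atan2(13, -10.2) = 128.1183 degrees

r = 16.5239, theta = 128.1183 degrees


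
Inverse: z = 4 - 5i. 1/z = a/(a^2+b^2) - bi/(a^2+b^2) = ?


|z|^2 = 16+25 = 41
1/z = (4 + 5i)/41

1/z = 0.0976 + 0.1220i


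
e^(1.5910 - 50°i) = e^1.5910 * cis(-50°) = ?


e^1.5910 = 4.90866
cos(-50°) = 0.64279
sin(-50°) = -0.76604
Real = 4.90866*0.64279 = 3.1552
Imag = 4.90866*(-0.76604) = -3.7602

3.1552 - 3.7602i


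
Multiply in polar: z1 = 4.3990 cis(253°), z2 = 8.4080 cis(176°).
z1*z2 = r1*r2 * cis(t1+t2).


r = 4.3990 * 8.4080 = 36.9868
theta = 253° + 176° = 429° = 69° (mod 360)

36.9868 cis(69°)


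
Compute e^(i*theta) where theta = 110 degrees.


cos(110°) = -0.3420
sin(110°) = 0.9397

e^(i*110°) = -0.3420 + 0.9397i


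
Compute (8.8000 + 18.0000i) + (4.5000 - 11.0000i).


Real: 8.8 + 4.5 = 13.3
Imag: 18 - 11 = 7

13.3000 + 7.0000i


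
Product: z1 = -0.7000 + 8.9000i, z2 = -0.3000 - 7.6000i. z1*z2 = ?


Real = -0.7*(-0.3) - 8.9*(-7.6) = 0.21 - (-67.64) = 67.85
Imag = -0.7*(-7.6) - (0.3)*8.9 = 5.32 - (2.67) = 2.65

67.8500 + 2.6500i


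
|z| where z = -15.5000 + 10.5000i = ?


|z| = sqrt((-15.5)^2 + 10.5^2) = sqrt(240.25 + 110.25) = sqrt(350.5) = 18.7216

|z| = 18.7216


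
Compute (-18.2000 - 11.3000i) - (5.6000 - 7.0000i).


Real: -18.2 - 5.6 = -23.8
Imag: -11.3 + 7 = -4.3

-23.8000 - 4.3000i


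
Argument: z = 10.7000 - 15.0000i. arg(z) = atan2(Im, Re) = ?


Re = 10.7, Im = -15
arg = atan2(-15, 10.7) = -54.4985 degrees

arg(z) = -54.4985 degrees


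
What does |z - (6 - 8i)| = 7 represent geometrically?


|z - z0| = r is a circle with center z0 and radius r.
Center = (6, -8), radius = 7

Circle with center (6, -8) and radius 7


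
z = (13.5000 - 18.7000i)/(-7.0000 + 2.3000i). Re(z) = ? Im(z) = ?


Multiply by conjugate: (13.5000 - 18.7000i)(-7.0000 - 2.3000i) / ((-7)^2 + 2.3^2)
Numerator real = 13.5*(-7) - (18.7)*2.3 = -137.51
Numerator imag = -18.7*(-7) - 13.5*2.3 = 99.85
Denominator = 54.29
Re(z) = -137.51/54.29 = -2.5329
Im(z) = 99.85/54.29 = 1.8392

Re(z) = -2.5329, Im(z) = 1.8392


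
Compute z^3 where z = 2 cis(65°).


r^3 = 2^3 = 8
n*theta = 3*65° = 195° = 195° (mod 360)
a = 8*cos(195°) = -7.7274
b = 8*sin(195°) = -2.0706

8 cis(195°) = -7.7274 - 2.0706i


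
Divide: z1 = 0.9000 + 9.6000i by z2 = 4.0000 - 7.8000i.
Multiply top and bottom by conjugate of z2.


Conjugate of z2 = 4.0000 + 7.8000i
Numerator: (0.9000 + 9.6000i)(4.0000 + 7.8000i) = -71.2800 + 45.4200i
Denominator: 4^2 + (-7.8)^2 = 76.84
Result = (-71.2800 + 45.4200i)/76.84

-0.9276 + 0.5911i


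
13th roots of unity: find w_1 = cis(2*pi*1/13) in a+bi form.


Angle = 360*1/13 = 27.6923°
a = cos(27.6923°) = 0.8855
b = sin(27.6923°) = 0.4647

0.8855 + 0.4647i


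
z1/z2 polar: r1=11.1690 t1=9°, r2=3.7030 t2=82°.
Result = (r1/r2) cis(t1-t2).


r = 11.1690 / 3.7030 = 3.0162
theta = 9° - 82° = -73° = 287° (mod 360)

3.0162 cis(287°)


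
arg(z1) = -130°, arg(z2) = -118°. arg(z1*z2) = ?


arg(z1*z2) = -130° - 118° = -248°
Normalized to (-180°, 180°]: 112°

112°


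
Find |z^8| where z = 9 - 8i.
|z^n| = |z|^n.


|z| = sqrt(81+64) = sqrt(145) = 12.0416
|z^8| = |z|^8 = (sqrt(145))^8 = 145^4 = 442050625

|z^8| = 442050625


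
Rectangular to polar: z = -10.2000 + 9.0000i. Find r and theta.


r = sqrt(104.04+81) = sqrt(185.04) = 13.6029
theta = atan2(9, -10.2) = 138.5763 degrees

r = 13.6029, theta = 138.5763 degrees


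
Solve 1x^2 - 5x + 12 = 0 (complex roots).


disc = (-5)^2 - 4*1*12 = 25 - 48 = -23
sqrt(|disc|) = sqrt(23) = 4.7958
Real part = 5/(2*1) = 2.5000
Imag part = 4.7958/(2*1) = 2.3979

2.5000 ± 2.3979i


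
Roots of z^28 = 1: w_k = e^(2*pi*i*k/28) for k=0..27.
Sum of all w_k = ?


The sum of all 28th roots of unity is 0.
Geometric series: (1 - w^28)/(1 - w) = (1-1)/(1-w) = 0 since w^28 = 1, w ≠ 1.
Alternatively: coefficient of z^27 in z^28 - 1 is 0.

0


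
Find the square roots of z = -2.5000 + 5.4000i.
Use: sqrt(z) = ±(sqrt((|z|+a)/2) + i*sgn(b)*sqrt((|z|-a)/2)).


|z| = sqrt(6.25+29.16) = 5.9506
sqrt((|z|+a)/2) = sqrt((5.9506+(-2.5))/2) = sqrt(1.7253) = 1.3135
sqrt((|z|-a)/2) = sqrt((5.9506-(-2.5))/2) = sqrt(4.2253) = 2.0556

±(1.3135 + 2.0556i) i.e. 1.3135 + 2.0556i and -1.3135 - 2.0556i


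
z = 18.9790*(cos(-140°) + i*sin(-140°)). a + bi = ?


a = 18.9790*cos(-140°) = 18.9790*(-0.7660444) = -14.5388
b = 18.9790*sin(-140°) = 18.9790*(-0.64279) = -12.1995

-14.5388 - 12.1995i
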